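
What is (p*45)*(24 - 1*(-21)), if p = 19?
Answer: 38475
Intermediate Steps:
(p*45)*(24 - 1*(-21)) = (19*45)*(24 - 1*(-21)) = 855*(24 + 21) = 855*45 = 38475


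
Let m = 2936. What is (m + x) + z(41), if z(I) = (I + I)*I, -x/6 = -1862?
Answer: 17470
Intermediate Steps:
x = 11172 (x = -6*(-1862) = 11172)
z(I) = 2*I² (z(I) = (2*I)*I = 2*I²)
(m + x) + z(41) = (2936 + 11172) + 2*41² = 14108 + 2*1681 = 14108 + 3362 = 17470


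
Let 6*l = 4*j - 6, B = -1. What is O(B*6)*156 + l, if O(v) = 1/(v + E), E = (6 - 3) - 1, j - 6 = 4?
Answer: -100/3 ≈ -33.333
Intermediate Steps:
j = 10 (j = 6 + 4 = 10)
E = 2 (E = 3 - 1 = 2)
O(v) = 1/(2 + v) (O(v) = 1/(v + 2) = 1/(2 + v))
l = 17/3 (l = (4*10 - 6)/6 = (40 - 6)/6 = (⅙)*34 = 17/3 ≈ 5.6667)
O(B*6)*156 + l = 156/(2 - 1*6) + 17/3 = 156/(2 - 6) + 17/3 = 156/(-4) + 17/3 = -¼*156 + 17/3 = -39 + 17/3 = -100/3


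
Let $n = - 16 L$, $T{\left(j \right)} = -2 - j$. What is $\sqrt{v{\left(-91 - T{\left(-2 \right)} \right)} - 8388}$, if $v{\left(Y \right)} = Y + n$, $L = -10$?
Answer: $i \sqrt{8319} \approx 91.208 i$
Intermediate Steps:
$n = 160$ ($n = \left(-16\right) \left(-10\right) = 160$)
$v{\left(Y \right)} = 160 + Y$ ($v{\left(Y \right)} = Y + 160 = 160 + Y$)
$\sqrt{v{\left(-91 - T{\left(-2 \right)} \right)} - 8388} = \sqrt{\left(160 - \left(89 + 2\right)\right) - 8388} = \sqrt{\left(160 - 91\right) - 8388} = \sqrt{69 - 8388} = \sqrt{-8319} = i \sqrt{8319}$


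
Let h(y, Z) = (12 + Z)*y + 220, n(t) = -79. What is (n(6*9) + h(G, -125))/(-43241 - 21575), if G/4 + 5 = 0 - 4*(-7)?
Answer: 10255/64816 ≈ 0.15822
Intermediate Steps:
G = 92 (G = -20 + 4*(0 - 4*(-7)) = -20 + 4*(0 + 28) = -20 + 4*28 = -20 + 112 = 92)
h(y, Z) = 220 + y*(12 + Z) (h(y, Z) = y*(12 + Z) + 220 = 220 + y*(12 + Z))
(n(6*9) + h(G, -125))/(-43241 - 21575) = (-79 + (220 + 12*92 - 125*92))/(-43241 - 21575) = (-79 + (220 + 1104 - 11500))/(-64816) = (-79 - 10176)*(-1/64816) = -10255*(-1/64816) = 10255/64816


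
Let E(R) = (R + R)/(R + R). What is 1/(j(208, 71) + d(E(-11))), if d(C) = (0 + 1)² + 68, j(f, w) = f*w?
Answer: 1/14837 ≈ 6.7399e-5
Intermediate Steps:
E(R) = 1 (E(R) = (2*R)/((2*R)) = (2*R)*(1/(2*R)) = 1)
d(C) = 69 (d(C) = 1² + 68 = 1 + 68 = 69)
1/(j(208, 71) + d(E(-11))) = 1/(208*71 + 69) = 1/(14768 + 69) = 1/14837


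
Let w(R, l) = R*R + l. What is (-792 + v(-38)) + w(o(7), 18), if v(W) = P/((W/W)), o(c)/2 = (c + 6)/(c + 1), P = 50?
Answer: -11415/16 ≈ -713.44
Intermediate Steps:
o(c) = 2*(6 + c)/(1 + c) (o(c) = 2*((c + 6)/(c + 1)) = 2*((6 + c)/(1 + c)) = 2*(6 + c)/(1 + c))
w(R, l) = l + R**2 (w(R, l) = R**2 + l = l + R**2)
v(W) = 50 (v(W) = 50/((W/W)) = 50/1 = 50*1 = 50)
(-792 + v(-38)) + w(o(7), 18) = (-792 + 50) + (18 + (2*(6 + 7)/(1 + 7))**2) = -742 + (18 + (2*13/8)**2) = -742 + (18 + (2*(1/8)*13)**2) = -742 + (18 + (13/4)**2) = -742 + (18 + 169/16) = -742 + 457/16 = -11415/16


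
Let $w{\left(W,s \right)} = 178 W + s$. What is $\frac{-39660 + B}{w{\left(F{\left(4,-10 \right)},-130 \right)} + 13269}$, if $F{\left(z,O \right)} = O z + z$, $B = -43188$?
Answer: $- \frac{82848}{6731} \approx -12.308$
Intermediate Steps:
$F{\left(z,O \right)} = z + O z$
$w{\left(W,s \right)} = s + 178 W$
$\frac{-39660 + B}{w{\left(F{\left(4,-10 \right)},-130 \right)} + 13269} = \frac{-39660 - 43188}{\left(-130 + 178 \cdot 4 \left(1 - 10\right)\right) + 13269} = - \frac{82848}{\left(-130 + 178 \cdot 4 \left(-9\right)\right) + 13269} = - \frac{82848}{\left(-130 + 178 \left(-36\right)\right) + 13269} = - \frac{82848}{\left(-130 - 6408\right) + 13269} = - \frac{82848}{-6538 + 13269} = - \frac{82848}{6731}$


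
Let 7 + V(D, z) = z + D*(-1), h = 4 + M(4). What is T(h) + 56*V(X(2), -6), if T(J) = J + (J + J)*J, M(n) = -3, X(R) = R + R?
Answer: -949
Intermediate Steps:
X(R) = 2*R
h = 1 (h = 4 - 3 = 1)
T(J) = J + 2*J**2 (T(J) = J + (2*J)*J = J + 2*J**2)
V(D, z) = -7 + z - D (V(D, z) = -7 + (z + D*(-1)) = -7 + (z - D) = -7 + z - D)
T(h) + 56*V(X(2), -6) = 1*(1 + 2*1) + 56*(-7 - 6 - 2*2) = 1*(1 + 2) + 56*(-7 - 6 - 1*4) = 1*3 + 56*(-7 - 6 - 4) = 3 + 56*(-17) = 3 - 952 = -949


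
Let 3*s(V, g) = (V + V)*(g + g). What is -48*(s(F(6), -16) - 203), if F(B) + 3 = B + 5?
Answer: 17936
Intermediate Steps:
F(B) = 2 + B (F(B) = -3 + (B + 5) = -3 + (5 + B) = 2 + B)
s(V, g) = 4*V*g/3 (s(V, g) = ((V + V)*(g + g))/3 = ((2*V)*(2*g))/3 = (4*V*g)/3 = 4*V*g/3)
-48*(s(F(6), -16) - 203) = -48*((4/3)*(2 + 6)*(-16) - 203) = -48*((4/3)*8*(-16) - 203) = -48*(-512/3 - 203) = -48*(-1121/3) = 17936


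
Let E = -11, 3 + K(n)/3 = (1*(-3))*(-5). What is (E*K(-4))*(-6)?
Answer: 2376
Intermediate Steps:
K(n) = 36 (K(n) = -9 + 3*((1*(-3))*(-5)) = -9 + 3*(-3*(-5)) = -9 + 3*15 = -9 + 45 = 36)
(E*K(-4))*(-6) = -11*36*(-6) = -396*(-6) = 2376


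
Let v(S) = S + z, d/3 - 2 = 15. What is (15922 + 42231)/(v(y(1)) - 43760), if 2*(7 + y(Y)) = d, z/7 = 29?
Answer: -116306/87077 ≈ -1.3357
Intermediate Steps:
z = 203 (z = 7*29 = 203)
d = 51 (d = 6 + 3*15 = 6 + 45 = 51)
y(Y) = 37/2 (y(Y) = -7 + (1/2)*51 = -7 + 51/2 = 37/2)
v(S) = 203 + S (v(S) = S + 203 = 203 + S)
(15922 + 42231)/(v(y(1)) - 43760) = (15922 + 42231)/((203 + 37/2) - 43760) = 58153/(443/2 - 43760) = 58153/(-87077/2) = 58153*(-2/87077) = -116306/87077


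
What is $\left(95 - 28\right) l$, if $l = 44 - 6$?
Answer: $2546$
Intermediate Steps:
$l = 38$
$\left(95 - 28\right) l = \left(95 - 28\right) 38 = 67 \cdot 38 = 2546$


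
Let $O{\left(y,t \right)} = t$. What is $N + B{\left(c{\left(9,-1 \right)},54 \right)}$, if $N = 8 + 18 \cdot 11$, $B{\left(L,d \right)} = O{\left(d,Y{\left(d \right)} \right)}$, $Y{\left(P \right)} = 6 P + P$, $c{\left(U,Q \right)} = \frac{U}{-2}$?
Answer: $584$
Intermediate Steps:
$c{\left(U,Q \right)} = - \frac{U}{2}$ ($c{\left(U,Q \right)} = U \left(- \frac{1}{2}\right) = - \frac{U}{2}$)
$Y{\left(P \right)} = 7 P$
$B{\left(L,d \right)} = 7 d$
$N = 206$ ($N = 8 + 198 = 206$)
$N + B{\left(c{\left(9,-1 \right)},54 \right)} = 206 + 7 \cdot 54 = 206 + 378 = 584$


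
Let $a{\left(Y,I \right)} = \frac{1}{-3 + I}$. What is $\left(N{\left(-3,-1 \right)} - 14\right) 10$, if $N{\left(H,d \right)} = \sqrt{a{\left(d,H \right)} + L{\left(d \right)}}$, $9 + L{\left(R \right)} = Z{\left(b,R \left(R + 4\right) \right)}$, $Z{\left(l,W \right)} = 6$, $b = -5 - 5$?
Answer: $-140 + \frac{5 i \sqrt{114}}{3} \approx -140.0 + 17.795 i$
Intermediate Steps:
$b = -10$ ($b = -5 - 5 = -10$)
$L{\left(R \right)} = -3$ ($L{\left(R \right)} = -9 + 6 = -3$)
$N{\left(H,d \right)} = \sqrt{-3 + \frac{1}{-3 + H}}$ ($N{\left(H,d \right)} = \sqrt{\frac{1}{-3 + H} - 3} = \sqrt{-3 + \frac{1}{-3 + H}}$)
$\left(N{\left(-3,-1 \right)} - 14\right) 10 = \left(\sqrt{\frac{10 - -9}{-3 - 3}} - 14\right) 10 = \left(\sqrt{\frac{10 + 9}{-6}} - 14\right) 10 = \left(\sqrt{\left(- \frac{1}{6}\right) 19} - 14\right) 10 = \left(\sqrt{- \frac{19}{6}} - 14\right) 10 = \left(\frac{i \sqrt{114}}{6} - 14\right) 10 = \left(-14 + \frac{i \sqrt{114}}{6}\right) 10 = -140 + \frac{5 i \sqrt{114}}{3}$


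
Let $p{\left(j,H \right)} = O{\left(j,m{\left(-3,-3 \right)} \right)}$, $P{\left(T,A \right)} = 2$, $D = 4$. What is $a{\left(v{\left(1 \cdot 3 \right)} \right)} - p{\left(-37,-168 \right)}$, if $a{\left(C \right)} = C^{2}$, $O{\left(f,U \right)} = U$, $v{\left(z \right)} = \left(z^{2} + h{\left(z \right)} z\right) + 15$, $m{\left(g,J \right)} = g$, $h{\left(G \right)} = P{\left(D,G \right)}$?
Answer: $903$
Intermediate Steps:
$h{\left(G \right)} = 2$
$v{\left(z \right)} = 15 + z^{2} + 2 z$ ($v{\left(z \right)} = \left(z^{2} + 2 z\right) + 15 = 15 + z^{2} + 2 z$)
$p{\left(j,H \right)} = -3$
$a{\left(v{\left(1 \cdot 3 \right)} \right)} - p{\left(-37,-168 \right)} = \left(15 + \left(1 \cdot 3\right)^{2} + 2 \cdot 1 \cdot 3\right)^{2} - -3 = \left(15 + 3^{2} + 2 \cdot 3\right)^{2} + 3 = \left(15 + 9 + 6\right)^{2} + 3 = 30^{2} + 3 = 900 + 3 = 903$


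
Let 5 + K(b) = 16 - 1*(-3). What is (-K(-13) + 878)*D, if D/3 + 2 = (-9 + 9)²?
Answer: -5184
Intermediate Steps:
K(b) = 14 (K(b) = -5 + (16 - 1*(-3)) = -5 + (16 + 3) = -5 + 19 = 14)
D = -6 (D = -6 + 3*(-9 + 9)² = -6 + 3*0² = -6 + 3*0 = -6 + 0 = -6)
(-K(-13) + 878)*D = (-1*14 + 878)*(-6) = (-14 + 878)*(-6) = 864*(-6) = -5184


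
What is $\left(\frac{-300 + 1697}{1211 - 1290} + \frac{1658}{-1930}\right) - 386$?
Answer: $- \frac{30840306}{76235} \approx -404.54$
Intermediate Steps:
$\left(\frac{-300 + 1697}{1211 - 1290} + \frac{1658}{-1930}\right) - 386 = \left(\frac{1397}{-79} + 1658 \left(- \frac{1}{1930}\right)\right) - 386 = \left(1397 \left(- \frac{1}{79}\right) - \frac{829}{965}\right) - 386 = \left(- \frac{1397}{79} - \frac{829}{965}\right) - 386 = - \frac{1413596}{76235} - 386 = - \frac{30840306}{76235}$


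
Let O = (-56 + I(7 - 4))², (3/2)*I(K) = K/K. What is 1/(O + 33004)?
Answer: 9/324592 ≈ 2.7727e-5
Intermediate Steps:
I(K) = ⅔ (I(K) = 2*(K/K)/3 = (⅔)*1 = ⅔)
O = 27556/9 (O = (-56 + ⅔)² = (-166/3)² = 27556/9 ≈ 3061.8)
1/(O + 33004) = 1/(27556/9 + 33004) = 1/(324592/9) = 9/324592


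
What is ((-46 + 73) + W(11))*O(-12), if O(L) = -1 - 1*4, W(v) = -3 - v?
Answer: -65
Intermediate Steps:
O(L) = -5 (O(L) = -1 - 4 = -5)
((-46 + 73) + W(11))*O(-12) = ((-46 + 73) + (-3 - 1*11))*(-5) = (27 + (-3 - 11))*(-5) = (27 - 14)*(-5) = 13*(-5) = -65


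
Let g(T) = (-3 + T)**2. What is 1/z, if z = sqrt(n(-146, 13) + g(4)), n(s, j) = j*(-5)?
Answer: -I/8 ≈ -0.125*I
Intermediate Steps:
n(s, j) = -5*j
z = 8*I (z = sqrt(-5*13 + (-3 + 4)**2) = sqrt(-65 + 1**2) = sqrt(-65 + 1) = sqrt(-64) = 8*I ≈ 8.0*I)
1/z = 1/(8*I) = -I/8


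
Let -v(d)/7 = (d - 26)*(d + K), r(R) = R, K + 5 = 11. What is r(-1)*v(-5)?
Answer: -217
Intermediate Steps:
K = 6 (K = -5 + 11 = 6)
v(d) = -7*(-26 + d)*(6 + d) (v(d) = -7*(d - 26)*(d + 6) = -7*(-26 + d)*(6 + d))
r(-1)*v(-5) = -(1092 - 7*(-5)² + 140*(-5)) = -(1092 - 7*25 - 700) = -(1092 - 175 - 700) = -1*217 = -217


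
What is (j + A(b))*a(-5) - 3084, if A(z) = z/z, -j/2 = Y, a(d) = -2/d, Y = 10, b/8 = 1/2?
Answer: -15458/5 ≈ -3091.6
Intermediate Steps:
b = 4 (b = 8/2 = 8*(1/2) = 4)
j = -20 (j = -2*10 = -20)
A(z) = 1
(j + A(b))*a(-5) - 3084 = (-20 + 1)*(-2/(-5)) - 3084 = -(-38)*(-1)/5 - 3084 = -19*2/5 - 3084 = -38/5 - 3084 = -15458/5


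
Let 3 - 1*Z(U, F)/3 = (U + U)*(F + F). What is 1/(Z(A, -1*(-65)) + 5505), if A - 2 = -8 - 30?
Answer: 1/33594 ≈ 2.9767e-5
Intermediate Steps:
A = -36 (A = 2 + (-8 - 30) = 2 - 38 = -36)
Z(U, F) = 9 - 12*F*U (Z(U, F) = 9 - 3*(U + U)*(F + F) = 9 - 3*2*U*2*F = 9 - 12*F*U)
1/(Z(A, -1*(-65)) + 5505) = 1/((9 - 12*(-1*(-65))*(-36)) + 5505) = 1/((9 - 12*65*(-36)) + 5505) = 1/((9 + 28080) + 5505) = 1/(28089 + 5505) = 1/33594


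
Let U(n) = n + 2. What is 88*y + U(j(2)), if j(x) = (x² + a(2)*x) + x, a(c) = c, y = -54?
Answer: -4740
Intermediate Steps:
j(x) = x² + 3*x (j(x) = (x² + 2*x) + x = x² + 3*x)
U(n) = 2 + n
88*y + U(j(2)) = 88*(-54) + (2 + 2*(3 + 2)) = -4752 + (2 + 2*5) = -4752 + (2 + 10) = -4752 + 12 = -4740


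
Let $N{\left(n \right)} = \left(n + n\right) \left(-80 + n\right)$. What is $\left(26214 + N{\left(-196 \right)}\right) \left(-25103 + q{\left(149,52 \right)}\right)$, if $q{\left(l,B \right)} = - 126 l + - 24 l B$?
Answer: $-30890396574$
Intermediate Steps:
$N{\left(n \right)} = 2 n \left(-80 + n\right)$
$q{\left(l,B \right)} = - 126 l - 24 B l$
$\left(26214 + N{\left(-196 \right)}\right) \left(-25103 + q{\left(149,52 \right)}\right) = \left(26214 + 2 \left(-196\right) \left(-80 - 196\right)\right) \left(-25103 - 894 \left(21 + 4 \cdot 52\right)\right) = \left(26214 + 2 \left(-196\right) \left(-276\right)\right) \left(-25103 - 894 \left(21 + 208\right)\right) = \left(26214 + 108192\right) \left(-25103 - 894 \cdot 229\right) = 134406 \left(-25103 - 204726\right) = 134406 \left(-229829\right) = -30890396574$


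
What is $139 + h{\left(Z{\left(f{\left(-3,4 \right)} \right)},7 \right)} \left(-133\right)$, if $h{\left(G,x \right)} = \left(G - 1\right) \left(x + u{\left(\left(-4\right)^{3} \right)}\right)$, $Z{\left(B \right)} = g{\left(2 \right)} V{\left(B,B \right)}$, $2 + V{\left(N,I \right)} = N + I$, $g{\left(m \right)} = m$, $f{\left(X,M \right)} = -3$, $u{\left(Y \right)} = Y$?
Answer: $-128738$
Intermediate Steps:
$V{\left(N,I \right)} = -2 + I + N$ ($V{\left(N,I \right)} = -2 + \left(N + I\right) = -2 + \left(I + N\right) = -2 + I + N$)
$Z{\left(B \right)} = -4 + 4 B$ ($Z{\left(B \right)} = 2 \left(-2 + B + B\right) = 2 \left(-2 + 2 B\right) = -4 + 4 B$)
$h{\left(G,x \right)} = \left(-1 + G\right) \left(-64 + x\right)$ ($h{\left(G,x \right)} = \left(G - 1\right) \left(x + \left(-4\right)^{3}\right) = \left(-1 + G\right) \left(x - 64\right) = \left(-1 + G\right) \left(-64 + x\right)$)
$139 + h{\left(Z{\left(f{\left(-3,4 \right)} \right)},7 \right)} \left(-133\right) = 139 + \left(64 - 7 - 64 \left(-4 + 4 \left(-3\right)\right) + \left(-4 + 4 \left(-3\right)\right) 7\right) \left(-133\right) = 139 + \left(64 - 7 - 64 \left(-4 - 12\right) + \left(-4 - 12\right) 7\right) \left(-133\right) = 139 + \left(64 - 7 - -1024 - 112\right) \left(-133\right) = 139 + \left(64 - 7 + 1024 - 112\right) \left(-133\right) = 139 + 969 \left(-133\right) = 139 - 128877 = -128738$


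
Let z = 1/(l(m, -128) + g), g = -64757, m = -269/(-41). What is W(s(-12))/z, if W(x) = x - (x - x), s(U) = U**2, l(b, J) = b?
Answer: -382286592/41 ≈ -9.3241e+6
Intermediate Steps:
m = 269/41 (m = -269*(-1/41) = 269/41 ≈ 6.5610)
z = -41/2654768 (z = 1/(269/41 - 64757) = 1/(-2654768/41) = -41/2654768 ≈ -1.5444e-5)
W(x) = x (W(x) = x - 1*0 = x + 0 = x)
W(s(-12))/z = (-12)**2/(-41/2654768) = 144*(-2654768/41) = -382286592/41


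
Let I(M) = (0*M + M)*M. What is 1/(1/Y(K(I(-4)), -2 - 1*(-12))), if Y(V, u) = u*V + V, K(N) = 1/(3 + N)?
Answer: 11/19 ≈ 0.57895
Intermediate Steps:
I(M) = M**2 (I(M) = (0 + M)*M = M*M = M**2)
Y(V, u) = V + V*u (Y(V, u) = V*u + V = V + V*u)
1/(1/Y(K(I(-4)), -2 - 1*(-12))) = 1/(1/((1 + (-2 - 1*(-12)))/(3 + (-4)**2))) = 1/(1/((1 + (-2 + 12))/(3 + 16))) = 1/(1/((1 + 10)/19)) = 1/(1/((1/19)*11)) = 1/(1/(11/19)) = 1/(19/11) = 11/19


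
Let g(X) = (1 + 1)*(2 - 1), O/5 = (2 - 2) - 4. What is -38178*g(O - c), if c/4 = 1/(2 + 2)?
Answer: -76356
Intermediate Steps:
c = 1 (c = 4/(2 + 2) = 4/4 = 4*(¼) = 1)
O = -20 (O = 5*((2 - 2) - 4) = 5*(0 - 4) = 5*(-4) = -20)
g(X) = 2 (g(X) = 2*1 = 2)
-38178*g(O - c) = -38178*2 = -76356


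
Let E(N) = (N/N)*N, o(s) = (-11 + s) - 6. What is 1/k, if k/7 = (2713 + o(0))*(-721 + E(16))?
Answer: -1/13304760 ≈ -7.5161e-8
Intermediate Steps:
o(s) = -17 + s
E(N) = N (E(N) = 1*N = N)
k = -13304760 (k = 7*((2713 + (-17 + 0))*(-721 + 16)) = 7*((2713 - 17)*(-705)) = 7*(2696*(-705)) = 7*(-1900680) = -13304760)
1/k = 1/(-13304760) = -1/13304760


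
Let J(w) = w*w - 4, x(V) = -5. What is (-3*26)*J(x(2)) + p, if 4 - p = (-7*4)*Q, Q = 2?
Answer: -1578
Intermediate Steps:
p = 60 (p = 4 - (-7*4)*2 = 4 - (-28)*2 = 4 - 1*(-56) = 4 + 56 = 60)
J(w) = -4 + w² (J(w) = w² - 4 = -4 + w²)
(-3*26)*J(x(2)) + p = (-3*26)*(-4 + (-5)²) + 60 = -78*(-4 + 25) + 60 = -78*21 + 60 = -1638 + 60 = -1578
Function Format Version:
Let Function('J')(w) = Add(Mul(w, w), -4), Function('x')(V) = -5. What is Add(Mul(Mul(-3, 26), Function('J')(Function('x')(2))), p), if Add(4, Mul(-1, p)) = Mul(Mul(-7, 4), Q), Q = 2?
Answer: -1578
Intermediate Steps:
p = 60 (p = Add(4, Mul(-1, Mul(Mul(-7, 4), 2))) = Add(4, Mul(-1, Mul(-28, 2))) = Add(4, Mul(-1, -56)) = Add(4, 56) = 60)
Function('J')(w) = Add(-4, Pow(w, 2)) (Function('J')(w) = Add(Pow(w, 2), -4) = Add(-4, Pow(w, 2)))
Add(Mul(Mul(-3, 26), Function('J')(Function('x')(2))), p) = Add(Mul(Mul(-3, 26), Add(-4, Pow(-5, 2))), 60) = Add(Mul(-78, Add(-4, 25)), 60) = Add(Mul(-78, 21), 60) = Add(-1638, 60) = -1578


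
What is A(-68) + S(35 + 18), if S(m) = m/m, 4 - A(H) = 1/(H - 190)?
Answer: 1291/258 ≈ 5.0039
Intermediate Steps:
A(H) = 4 - 1/(-190 + H) (A(H) = 4 - 1/(H - 190) = 4 - 1/(-190 + H))
S(m) = 1
A(-68) + S(35 + 18) = (-761 + 4*(-68))/(-190 - 68) + 1 = (-761 - 272)/(-258) + 1 = -1/258*(-1033) + 1 = 1033/258 + 1 = 1291/258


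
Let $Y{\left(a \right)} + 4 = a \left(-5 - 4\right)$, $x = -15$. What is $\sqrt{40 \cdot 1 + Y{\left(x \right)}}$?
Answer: $3 \sqrt{19} \approx 13.077$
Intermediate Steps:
$Y{\left(a \right)} = -4 - 9 a$ ($Y{\left(a \right)} = -4 + a \left(-5 - 4\right) = -4 + a \left(-9\right) = -4 - 9 a$)
$\sqrt{40 \cdot 1 + Y{\left(x \right)}} = \sqrt{40 \cdot 1 - -131} = \sqrt{40 + \left(-4 + 135\right)} = \sqrt{40 + 131} = \sqrt{171} = 3 \sqrt{19}$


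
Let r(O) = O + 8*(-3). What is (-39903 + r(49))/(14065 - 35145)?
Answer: 19939/10540 ≈ 1.8917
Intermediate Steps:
r(O) = -24 + O (r(O) = O - 24 = -24 + O)
(-39903 + r(49))/(14065 - 35145) = (-39903 + (-24 + 49))/(14065 - 35145) = (-39903 + 25)/(-21080) = -39878*(-1/21080) = 19939/10540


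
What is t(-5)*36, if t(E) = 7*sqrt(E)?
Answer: 252*I*sqrt(5) ≈ 563.49*I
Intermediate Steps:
t(-5)*36 = (7*sqrt(-5))*36 = (7*(I*sqrt(5)))*36 = (7*I*sqrt(5))*36 = 252*I*sqrt(5)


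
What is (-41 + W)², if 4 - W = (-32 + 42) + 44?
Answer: 8281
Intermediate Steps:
W = -50 (W = 4 - ((-32 + 42) + 44) = 4 - (10 + 44) = 4 - 1*54 = 4 - 54 = -50)
(-41 + W)² = (-41 - 50)² = (-91)² = 8281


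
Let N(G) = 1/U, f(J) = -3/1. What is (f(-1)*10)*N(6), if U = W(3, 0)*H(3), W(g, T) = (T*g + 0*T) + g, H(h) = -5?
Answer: 2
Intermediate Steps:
W(g, T) = g + T*g (W(g, T) = (T*g + 0) + g = T*g + g = g + T*g)
f(J) = -3 (f(J) = -3*1 = -3)
U = -15 (U = (3*(1 + 0))*(-5) = (3*1)*(-5) = 3*(-5) = -15)
N(G) = -1/15 (N(G) = 1/(-15) = -1/15)
(f(-1)*10)*N(6) = -3*10*(-1/15) = -30*(-1/15) = 2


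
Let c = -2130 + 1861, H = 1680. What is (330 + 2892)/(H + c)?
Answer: 3222/1411 ≈ 2.2835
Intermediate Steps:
c = -269
(330 + 2892)/(H + c) = (330 + 2892)/(1680 - 269) = 3222/1411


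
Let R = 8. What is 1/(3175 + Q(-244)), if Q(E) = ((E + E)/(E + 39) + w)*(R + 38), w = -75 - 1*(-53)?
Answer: 205/465863 ≈ 0.00044004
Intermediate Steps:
w = -22 (w = -75 + 53 = -22)
Q(E) = -1012 + 92*E/(39 + E) (Q(E) = ((E + E)/(E + 39) - 22)*(8 + 38) = ((2*E)/(39 + E) - 22)*46 = (2*E/(39 + E) - 22)*46 = (-22 + 2*E/(39 + E))*46 = -1012 + 92*E/(39 + E))
1/(3175 + Q(-244)) = 1/(3175 + 92*(-429 - 10*(-244))/(39 - 244)) = 1/(3175 + 92*(-429 + 2440)/(-205)) = 1/(3175 + 92*(-1/205)*2011) = 1/(3175 - 185012/205) = 1/(465863/205) = 205/465863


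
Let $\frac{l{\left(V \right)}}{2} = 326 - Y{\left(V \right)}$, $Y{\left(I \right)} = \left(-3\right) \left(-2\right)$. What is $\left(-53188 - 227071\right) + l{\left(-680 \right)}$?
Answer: $-279619$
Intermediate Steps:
$Y{\left(I \right)} = 6$
$l{\left(V \right)} = 640$ ($l{\left(V \right)} = 2 \left(326 - 6\right) = 2 \cdot 320 = 640$)
$\left(-53188 - 227071\right) + l{\left(-680 \right)} = \left(-53188 - 227071\right) + 640 = -280259 + 640 = -279619$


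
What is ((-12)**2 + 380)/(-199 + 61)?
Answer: -262/69 ≈ -3.7971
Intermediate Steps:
((-12)**2 + 380)/(-199 + 61) = (144 + 380)/(-138) = 524*(-1/138) = -262/69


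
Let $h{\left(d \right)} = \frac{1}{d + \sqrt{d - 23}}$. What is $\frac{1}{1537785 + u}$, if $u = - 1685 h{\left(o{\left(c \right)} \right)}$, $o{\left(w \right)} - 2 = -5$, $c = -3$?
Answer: $\frac{5382753}{8278294456345} - \frac{337 i \sqrt{26}}{16556588912690} \approx 6.5023 \cdot 10^{-7} - 1.0379 \cdot 10^{-10} i$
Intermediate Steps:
$o{\left(w \right)} = -3$ ($o{\left(w \right)} = 2 - 5 = -3$)
$h{\left(d \right)} = \frac{1}{d + \sqrt{-23 + d}}$
$u = - \frac{1685}{-3 + i \sqrt{26}}$ ($u = - \frac{1685}{-3 + \sqrt{-23 - 3}} = - \frac{1685}{-3 + \sqrt{-26}} = - \frac{1685}{-3 + i \sqrt{26}} \approx 144.43 + 245.48 i$)
$\frac{1}{1537785 + u} = \frac{1}{1537785 + \left(\frac{1011}{7} + \frac{337 i \sqrt{26}}{7}\right)} = \frac{1}{\frac{10765506}{7} + \frac{337 i \sqrt{26}}{7}}$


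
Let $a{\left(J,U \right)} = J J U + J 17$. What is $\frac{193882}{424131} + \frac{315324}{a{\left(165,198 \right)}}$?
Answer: $\frac{393137712518}{762496349835} \approx 0.51559$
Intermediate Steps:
$a{\left(J,U \right)} = 17 J + U J^{2}$ ($a{\left(J,U \right)} = J^{2} U + 17 J = U J^{2} + 17 J = 17 J + U J^{2}$)
$\frac{193882}{424131} + \frac{315324}{a{\left(165,198 \right)}} = \frac{193882}{424131} + \frac{315324}{165 \left(17 + 165 \cdot 198\right)} = 193882 \cdot \frac{1}{424131} + \frac{315324}{165 \left(17 + 32670\right)} = \frac{193882}{424131} + \frac{315324}{165 \cdot 32687} = \frac{193882}{424131} + \frac{315324}{5393355} = \frac{193882}{424131} + 315324 \cdot \frac{1}{5393355} = \frac{193882}{424131} + \frac{105108}{1797785} = \frac{393137712518}{762496349835}$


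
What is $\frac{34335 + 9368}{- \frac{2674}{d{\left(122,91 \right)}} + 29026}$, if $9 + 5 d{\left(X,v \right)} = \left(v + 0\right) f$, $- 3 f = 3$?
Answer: $\frac{437030}{291597} \approx 1.4987$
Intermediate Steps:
$f = -1$ ($f = \left(- \frac{1}{3}\right) 3 = -1$)
$d{\left(X,v \right)} = - \frac{9}{5} - \frac{v}{5}$ ($d{\left(X,v \right)} = - \frac{9}{5} + \frac{\left(v + 0\right) \left(-1\right)}{5} = - \frac{9}{5} + \frac{v \left(-1\right)}{5} = - \frac{9}{5} + \frac{\left(-1\right) v}{5} = - \frac{9}{5} - \frac{v}{5}$)
$\frac{34335 + 9368}{- \frac{2674}{d{\left(122,91 \right)}} + 29026} = \frac{34335 + 9368}{- \frac{2674}{- \frac{9}{5} - \frac{91}{5}} + 29026} = \frac{43703}{- \frac{2674}{- \frac{9}{5} - \frac{91}{5}} + 29026} = \frac{43703}{- \frac{2674}{-20} + 29026} = \frac{43703}{\left(-2674\right) \left(- \frac{1}{20}\right) + 29026} = \frac{43703}{\frac{1337}{10} + 29026} = \frac{43703}{\frac{291597}{10}} = 43703 \cdot \frac{10}{291597} = \frac{437030}{291597}$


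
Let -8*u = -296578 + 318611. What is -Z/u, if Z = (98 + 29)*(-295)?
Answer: -299720/22033 ≈ -13.603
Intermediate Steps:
u = -22033/8 (u = -(-296578 + 318611)/8 = -1/8*22033 = -22033/8 ≈ -2754.1)
Z = -37465 (Z = 127*(-295) = -37465)
-Z/u = -(-37465)/(-22033/8) = -(-37465)*(-8)/22033 = -1*299720/22033 = -299720/22033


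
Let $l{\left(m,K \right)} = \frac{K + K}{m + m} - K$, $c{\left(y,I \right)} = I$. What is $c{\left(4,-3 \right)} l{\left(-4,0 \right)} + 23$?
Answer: $23$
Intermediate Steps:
$l{\left(m,K \right)} = - K + \frac{K}{m}$ ($l{\left(m,K \right)} = \frac{2 K}{2 m} - K = 2 K \frac{1}{2 m} - K = \frac{K}{m} - K = - K + \frac{K}{m}$)
$c{\left(4,-3 \right)} l{\left(-4,0 \right)} + 23 = - 3 \left(\left(-1\right) 0 + \frac{0}{-4}\right) + 23 = - 3 \left(0 + 0 \left(- \frac{1}{4}\right)\right) + 23 = - 3 \left(0 + 0\right) + 23 = \left(-3\right) 0 + 23 = 0 + 23 = 23$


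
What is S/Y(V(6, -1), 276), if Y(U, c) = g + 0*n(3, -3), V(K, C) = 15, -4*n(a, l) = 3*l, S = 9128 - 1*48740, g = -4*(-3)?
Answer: -3301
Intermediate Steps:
g = 12
S = -39612 (S = 9128 - 48740 = -39612)
n(a, l) = -3*l/4
Y(U, c) = 12 (Y(U, c) = 12 + 0*(-¾*(-3)) = 12 + 0*(9/4) = 12 + 0 = 12)
S/Y(V(6, -1), 276) = -39612/12 = -39612*1/12 = -3301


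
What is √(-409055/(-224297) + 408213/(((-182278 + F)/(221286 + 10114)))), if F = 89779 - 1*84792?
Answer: I*√10401531766979351193731465/4418426603 ≈ 729.93*I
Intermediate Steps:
F = 4987 (F = 89779 - 84792 = 4987)
√(-409055/(-224297) + 408213/(((-182278 + F)/(221286 + 10114)))) = √(-409055/(-224297) + 408213/(((-182278 + 4987)/(221286 + 10114)))) = √(-409055*(-1/224297) + 408213/((-177291/231400))) = √(409055/224297 + 408213/((-177291*1/231400))) = √(409055/224297 + 408213/(-177291/231400)) = √(409055/224297 + 408213*(-231400/177291)) = √(409055/224297 - 10495609800/19699) = √(-2354125733336155/4418426603) = I*√10401531766979351193731465/4418426603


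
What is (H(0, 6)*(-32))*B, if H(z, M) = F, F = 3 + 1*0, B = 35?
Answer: -3360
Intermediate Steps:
F = 3 (F = 3 + 0 = 3)
H(z, M) = 3
(H(0, 6)*(-32))*B = (3*(-32))*35 = -96*35 = -3360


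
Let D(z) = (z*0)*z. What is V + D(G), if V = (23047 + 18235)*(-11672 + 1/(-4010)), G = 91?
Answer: -966096246161/2005 ≈ -4.8184e+8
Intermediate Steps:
D(z) = 0 (D(z) = 0*z = 0)
V = -966096246161/2005 (V = 41282*(-11672 - 1/4010) = 41282*(-46804721/4010) = -966096246161/2005 ≈ -4.8184e+8)
V + D(G) = -966096246161/2005 + 0 = -966096246161/2005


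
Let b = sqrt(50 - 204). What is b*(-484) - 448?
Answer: -448 - 484*I*sqrt(154) ≈ -448.0 - 6006.3*I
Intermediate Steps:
b = I*sqrt(154) (b = sqrt(-154) = I*sqrt(154) ≈ 12.41*I)
b*(-484) - 448 = (I*sqrt(154))*(-484) - 448 = -484*I*sqrt(154) - 448 = -448 - 484*I*sqrt(154)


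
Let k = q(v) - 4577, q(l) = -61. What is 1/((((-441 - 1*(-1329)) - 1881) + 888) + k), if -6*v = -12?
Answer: -1/4743 ≈ -0.00021084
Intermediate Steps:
v = 2 (v = -⅙*(-12) = 2)
k = -4638 (k = -61 - 4577 = -4638)
1/((((-441 - 1*(-1329)) - 1881) + 888) + k) = 1/((((-441 - 1*(-1329)) - 1881) + 888) - 4638) = 1/((((-441 + 1329) - 1881) + 888) - 4638) = 1/(((888 - 1881) + 888) - 4638) = 1/((-993 + 888) - 4638) = 1/(-105 - 4638) = 1/(-4743) = -1/4743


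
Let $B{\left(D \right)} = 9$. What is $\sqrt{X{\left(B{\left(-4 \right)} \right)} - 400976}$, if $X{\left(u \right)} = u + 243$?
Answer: $2 i \sqrt{100181} \approx 633.03 i$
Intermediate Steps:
$X{\left(u \right)} = 243 + u$
$\sqrt{X{\left(B{\left(-4 \right)} \right)} - 400976} = \sqrt{\left(243 + 9\right) - 400976} = \sqrt{252 - 400976} = \sqrt{-400724} = 2 i \sqrt{100181}$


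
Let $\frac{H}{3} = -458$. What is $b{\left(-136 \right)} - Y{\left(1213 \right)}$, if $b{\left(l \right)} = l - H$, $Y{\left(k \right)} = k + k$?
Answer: $-1188$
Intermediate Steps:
$H = -1374$ ($H = 3 \left(-458\right) = -1374$)
$Y{\left(k \right)} = 2 k$
$b{\left(l \right)} = 1374 + l$ ($b{\left(l \right)} = l - -1374 = l + 1374 = 1374 + l$)
$b{\left(-136 \right)} - Y{\left(1213 \right)} = \left(1374 - 136\right) - 2 \cdot 1213 = 1238 - 2426 = -1188$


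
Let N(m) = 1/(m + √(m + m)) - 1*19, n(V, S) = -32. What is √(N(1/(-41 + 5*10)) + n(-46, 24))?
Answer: √(-42 - 153*√2)/√(1 + 3*√2) ≈ 7.0202*I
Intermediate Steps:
N(m) = -19 + 1/(m + √2*√m) (N(m) = 1/(m + √(2*m)) - 19 = 1/(m + √2*√m) - 19 = -19 + 1/(m + √2*√m))
√(N(1/(-41 + 5*10)) + n(-46, 24)) = √((1 - 19/(-41 + 5*10) - 19*√2*√(1/(-41 + 5*10)))/(1/(-41 + 5*10) + √2*√(1/(-41 + 5*10))) - 32) = √((1 - 19/(-41 + 50) - 19*√2*√(1/(-41 + 50)))/(1/(-41 + 50) + √2*√(1/(-41 + 50))) - 32) = √((1 - 19/9 - 19*√2*√(1/9))/(1/9 + √2*√(1/9)) - 32) = √((1 - 19*⅑ - 19*√2*√(⅑))/(⅑ + √2*√(⅑)) - 32) = √((1 - 19/9 - 19*√2*⅓)/(⅑ + √2*(⅓)) - 32) = √((1 - 19/9 - 19*√2/3)/(⅑ + √2/3) - 32) = √((-10/9 - 19*√2/3)/(⅑ + √2/3) - 32) = √(-32 + (-10/9 - 19*√2/3)/(⅑ + √2/3))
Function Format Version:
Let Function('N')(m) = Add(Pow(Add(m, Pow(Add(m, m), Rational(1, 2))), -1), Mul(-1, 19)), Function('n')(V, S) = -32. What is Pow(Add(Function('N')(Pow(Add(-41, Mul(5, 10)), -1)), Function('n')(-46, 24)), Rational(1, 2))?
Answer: Mul(Pow(Add(1, Mul(3, Pow(2, Rational(1, 2)))), Rational(-1, 2)), Pow(Add(-42, Mul(-153, Pow(2, Rational(1, 2)))), Rational(1, 2))) ≈ Mul(7.0202, I)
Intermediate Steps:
Function('N')(m) = Add(-19, Pow(Add(m, Mul(Pow(2, Rational(1, 2)), Pow(m, Rational(1, 2)))), -1)) (Function('N')(m) = Add(Pow(Add(m, Pow(Mul(2, m), Rational(1, 2))), -1), -19) = Add(Pow(Add(m, Mul(Pow(2, Rational(1, 2)), Pow(m, Rational(1, 2)))), -1), -19) = Add(-19, Pow(Add(m, Mul(Pow(2, Rational(1, 2)), Pow(m, Rational(1, 2)))), -1)))
Pow(Add(Function('N')(Pow(Add(-41, Mul(5, 10)), -1)), Function('n')(-46, 24)), Rational(1, 2)) = Pow(Add(Mul(Pow(Add(Pow(Add(-41, Mul(5, 10)), -1), Mul(Pow(2, Rational(1, 2)), Pow(Pow(Add(-41, Mul(5, 10)), -1), Rational(1, 2)))), -1), Add(1, Mul(-19, Pow(Add(-41, Mul(5, 10)), -1)), Mul(-19, Pow(2, Rational(1, 2)), Pow(Pow(Add(-41, Mul(5, 10)), -1), Rational(1, 2))))), -32), Rational(1, 2)) = Pow(Add(Mul(Pow(Add(Pow(Add(-41, 50), -1), Mul(Pow(2, Rational(1, 2)), Pow(Pow(Add(-41, 50), -1), Rational(1, 2)))), -1), Add(1, Mul(-19, Pow(Add(-41, 50), -1)), Mul(-19, Pow(2, Rational(1, 2)), Pow(Pow(Add(-41, 50), -1), Rational(1, 2))))), -32), Rational(1, 2)) = Pow(Add(Mul(Pow(Add(Pow(9, -1), Mul(Pow(2, Rational(1, 2)), Pow(Pow(9, -1), Rational(1, 2)))), -1), Add(1, Mul(-19, Pow(9, -1)), Mul(-19, Pow(2, Rational(1, 2)), Pow(Pow(9, -1), Rational(1, 2))))), -32), Rational(1, 2)) = Pow(Add(Mul(Pow(Add(Rational(1, 9), Mul(Pow(2, Rational(1, 2)), Pow(Rational(1, 9), Rational(1, 2)))), -1), Add(1, Mul(-19, Rational(1, 9)), Mul(-19, Pow(2, Rational(1, 2)), Pow(Rational(1, 9), Rational(1, 2))))), -32), Rational(1, 2)) = Pow(Add(Mul(Pow(Add(Rational(1, 9), Mul(Pow(2, Rational(1, 2)), Rational(1, 3))), -1), Add(1, Rational(-19, 9), Mul(-19, Pow(2, Rational(1, 2)), Rational(1, 3)))), -32), Rational(1, 2)) = Pow(Add(Mul(Pow(Add(Rational(1, 9), Mul(Rational(1, 3), Pow(2, Rational(1, 2)))), -1), Add(1, Rational(-19, 9), Mul(Rational(-19, 3), Pow(2, Rational(1, 2))))), -32), Rational(1, 2)) = Pow(Add(Mul(Pow(Add(Rational(1, 9), Mul(Rational(1, 3), Pow(2, Rational(1, 2)))), -1), Add(Rational(-10, 9), Mul(Rational(-19, 3), Pow(2, Rational(1, 2))))), -32), Rational(1, 2)) = Pow(Add(-32, Mul(Pow(Add(Rational(1, 9), Mul(Rational(1, 3), Pow(2, Rational(1, 2)))), -1), Add(Rational(-10, 9), Mul(Rational(-19, 3), Pow(2, Rational(1, 2)))))), Rational(1, 2))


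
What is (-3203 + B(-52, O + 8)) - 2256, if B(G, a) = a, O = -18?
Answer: -5469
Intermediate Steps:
(-3203 + B(-52, O + 8)) - 2256 = (-3203 + (-18 + 8)) - 2256 = (-3203 - 10) - 2256 = -3213 - 2256 = -5469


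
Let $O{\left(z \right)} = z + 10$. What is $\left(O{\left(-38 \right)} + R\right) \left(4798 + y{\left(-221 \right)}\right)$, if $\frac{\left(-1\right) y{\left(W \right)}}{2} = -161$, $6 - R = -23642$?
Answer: $120934400$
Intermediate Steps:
$O{\left(z \right)} = 10 + z$
$R = 23648$ ($R = 6 - -23642 = 6 + 23642 = 23648$)
$y{\left(W \right)} = 322$ ($y{\left(W \right)} = \left(-2\right) \left(-161\right) = 322$)
$\left(O{\left(-38 \right)} + R\right) \left(4798 + y{\left(-221 \right)}\right) = \left(\left(10 - 38\right) + 23648\right) \left(4798 + 322\right) = \left(-28 + 23648\right) 5120 = 23620 \cdot 5120 = 120934400$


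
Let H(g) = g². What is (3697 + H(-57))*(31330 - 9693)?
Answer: 150290602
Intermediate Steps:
(3697 + H(-57))*(31330 - 9693) = (3697 + (-57)²)*(31330 - 9693) = (3697 + 3249)*21637 = 6946*21637 = 150290602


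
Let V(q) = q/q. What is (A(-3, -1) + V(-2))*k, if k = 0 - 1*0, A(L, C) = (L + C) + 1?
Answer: 0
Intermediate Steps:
A(L, C) = 1 + C + L (A(L, C) = (C + L) + 1 = 1 + C + L)
V(q) = 1
k = 0 (k = 0 + 0 = 0)
(A(-3, -1) + V(-2))*k = ((1 - 1 - 3) + 1)*0 = (-3 + 1)*0 = -2*0 = 0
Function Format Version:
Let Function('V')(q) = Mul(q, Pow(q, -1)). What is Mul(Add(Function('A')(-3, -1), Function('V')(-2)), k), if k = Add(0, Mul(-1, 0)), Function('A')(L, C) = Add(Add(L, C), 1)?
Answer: 0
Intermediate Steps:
Function('A')(L, C) = Add(1, C, L) (Function('A')(L, C) = Add(Add(C, L), 1) = Add(1, C, L))
Function('V')(q) = 1
k = 0 (k = Add(0, 0) = 0)
Mul(Add(Function('A')(-3, -1), Function('V')(-2)), k) = Mul(Add(Add(1, -1, -3), 1), 0) = Mul(Add(-3, 1), 0) = Mul(-2, 0) = 0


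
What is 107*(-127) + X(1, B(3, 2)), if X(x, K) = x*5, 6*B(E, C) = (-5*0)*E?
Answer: -13584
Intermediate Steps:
B(E, C) = 0 (B(E, C) = ((-5*0)*E)/6 = (0*E)/6 = (⅙)*0 = 0)
X(x, K) = 5*x
107*(-127) + X(1, B(3, 2)) = 107*(-127) + 5*1 = -13589 + 5 = -13584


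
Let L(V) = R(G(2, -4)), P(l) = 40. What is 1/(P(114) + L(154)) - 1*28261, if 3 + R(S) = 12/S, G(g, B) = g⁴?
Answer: -4267407/151 ≈ -28261.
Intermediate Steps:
R(S) = -3 + 12/S
L(V) = -9/4 (L(V) = -3 + 12/(2⁴) = -3 + 12/16 = -3 + 12*(1/16) = -3 + ¾ = -9/4)
1/(P(114) + L(154)) - 1*28261 = 1/(40 - 9/4) - 1*28261 = 1/(151/4) - 28261 = 4/151 - 28261 = -4267407/151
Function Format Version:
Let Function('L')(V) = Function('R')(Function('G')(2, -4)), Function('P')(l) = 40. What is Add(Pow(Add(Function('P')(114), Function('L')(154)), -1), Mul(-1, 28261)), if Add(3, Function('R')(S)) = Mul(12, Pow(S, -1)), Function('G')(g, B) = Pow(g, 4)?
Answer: Rational(-4267407, 151) ≈ -28261.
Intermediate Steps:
Function('R')(S) = Add(-3, Mul(12, Pow(S, -1)))
Function('L')(V) = Rational(-9, 4) (Function('L')(V) = Add(-3, Mul(12, Pow(Pow(2, 4), -1))) = Add(-3, Mul(12, Pow(16, -1))) = Add(-3, Mul(12, Rational(1, 16))) = Add(-3, Rational(3, 4)) = Rational(-9, 4))
Add(Pow(Add(Function('P')(114), Function('L')(154)), -1), Mul(-1, 28261)) = Add(Pow(Add(40, Rational(-9, 4)), -1), Mul(-1, 28261)) = Add(Pow(Rational(151, 4), -1), -28261) = Add(Rational(4, 151), -28261) = Rational(-4267407, 151)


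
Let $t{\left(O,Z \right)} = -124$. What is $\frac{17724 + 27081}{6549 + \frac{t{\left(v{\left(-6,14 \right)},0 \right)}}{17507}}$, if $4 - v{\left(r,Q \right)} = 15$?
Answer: $\frac{784401135}{114653219} \approx 6.8415$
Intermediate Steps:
$v{\left(r,Q \right)} = -11$ ($v{\left(r,Q \right)} = 4 - 15 = -11$)
$\frac{17724 + 27081}{6549 + \frac{t{\left(v{\left(-6,14 \right)},0 \right)}}{17507}} = \frac{17724 + 27081}{6549 - \frac{124}{17507}} = \frac{44805}{6549 - \frac{124}{17507}} = \frac{44805}{\frac{114653219}{17507}} = 44805 \cdot \frac{17507}{114653219} = \frac{784401135}{114653219}$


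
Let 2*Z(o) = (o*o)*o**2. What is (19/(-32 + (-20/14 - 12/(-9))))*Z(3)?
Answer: -32319/1348 ≈ -23.976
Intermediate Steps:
Z(o) = o**4/2 (Z(o) = ((o*o)*o**2)/2 = (o**2*o**2)/2 = o**4/2)
(19/(-32 + (-20/14 - 12/(-9))))*Z(3) = (19/(-32 + (-20/14 - 12/(-9))))*((1/2)*3**4) = (19/(-32 + (-20*1/14 - 12*(-1/9))))*((1/2)*81) = (19/(-32 + (-10/7 + 4/3)))*(81/2) = (19/(-32 - 2/21))*(81/2) = (19/(-674/21))*(81/2) = (19*(-21/674))*(81/2) = -399/674*81/2 = -32319/1348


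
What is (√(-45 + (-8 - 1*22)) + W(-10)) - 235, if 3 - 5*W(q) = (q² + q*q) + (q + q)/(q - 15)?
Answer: -6864/25 + 5*I*√3 ≈ -274.56 + 8.6602*I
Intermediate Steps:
W(q) = ⅗ - 2*q²/5 - 2*q/(5*(-15 + q)) (W(q) = ⅗ - ((q² + q*q) + (q + q)/(q - 15))/5 = ⅗ - ((q² + q²) + (2*q)/(-15 + q))/5 = ⅗ - (2*q² + 2*q/(-15 + q))/5 = ⅗ + (-2*q²/5 - 2*q/(5*(-15 + q))) = ⅗ - 2*q²/5 - 2*q/(5*(-15 + q)))
(√(-45 + (-8 - 1*22)) + W(-10)) - 235 = (√(-45 + (-8 - 1*22)) + (-45 - 10 - 2*(-10)³ + 30*(-10)²)/(5*(-15 - 10))) - 235 = (√(-45 + (-8 - 22)) + (⅕)*(-45 - 10 - 2*(-1000) + 30*100)/(-25)) - 235 = (√(-45 - 30) + (⅕)*(-1/25)*(-45 - 10 + 2000 + 3000)) - 235 = (√(-75) + (⅕)*(-1/25)*4945) - 235 = (5*I*√3 - 989/25) - 235 = (-989/25 + 5*I*√3) - 235 = -6864/25 + 5*I*√3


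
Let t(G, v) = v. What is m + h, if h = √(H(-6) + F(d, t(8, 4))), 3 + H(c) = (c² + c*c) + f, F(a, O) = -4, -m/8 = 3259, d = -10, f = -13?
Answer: -26072 + 2*√13 ≈ -26065.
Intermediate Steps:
m = -26072 (m = -8*3259 = -26072)
H(c) = -16 + 2*c² (H(c) = -3 + ((c² + c*c) - 13) = -3 + ((c² + c²) - 13) = -3 + (2*c² - 13) = -3 + (-13 + 2*c²) = -16 + 2*c²)
h = 2*√13 (h = √((-16 + 2*(-6)²) - 4) = √((-16 + 2*36) - 4) = √((-16 + 72) - 4) = √(56 - 4) = √52 = 2*√13 ≈ 7.2111)
m + h = -26072 + 2*√13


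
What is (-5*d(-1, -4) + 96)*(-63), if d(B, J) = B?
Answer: -6363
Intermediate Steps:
(-5*d(-1, -4) + 96)*(-63) = (-5*(-1) + 96)*(-63) = (5 + 96)*(-63) = 101*(-63) = -6363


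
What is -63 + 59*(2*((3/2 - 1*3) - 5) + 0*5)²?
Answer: 9908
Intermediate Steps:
-63 + 59*(2*((3/2 - 1*3) - 5) + 0*5)² = -63 + 59*(2*((3*(½) - 3) - 5) + 0)² = -63 + 59*(2*((3/2 - 3) - 5) + 0)² = -63 + 59*(2*(-3/2 - 5) + 0)² = -63 + 59*(2*(-13/2) + 0)² = -63 + 59*(-13 + 0)² = -63 + 59*(-13)² = -63 + 59*169 = -63 + 9971 = 9908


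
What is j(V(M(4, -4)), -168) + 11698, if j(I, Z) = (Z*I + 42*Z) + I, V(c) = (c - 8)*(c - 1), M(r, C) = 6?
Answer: 6312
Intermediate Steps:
V(c) = (-1 + c)*(-8 + c) (V(c) = (-8 + c)*(-1 + c) = (-1 + c)*(-8 + c))
j(I, Z) = I + 42*Z + I*Z (j(I, Z) = (I*Z + 42*Z) + I = (42*Z + I*Z) + I = I + 42*Z + I*Z)
j(V(M(4, -4)), -168) + 11698 = ((8 + 6² - 9*6) + 42*(-168) + (8 + 6² - 9*6)*(-168)) + 11698 = ((8 + 36 - 54) - 7056 + (8 + 36 - 54)*(-168)) + 11698 = (-10 - 7056 - 10*(-168)) + 11698 = (-10 - 7056 + 1680) + 11698 = -5386 + 11698 = 6312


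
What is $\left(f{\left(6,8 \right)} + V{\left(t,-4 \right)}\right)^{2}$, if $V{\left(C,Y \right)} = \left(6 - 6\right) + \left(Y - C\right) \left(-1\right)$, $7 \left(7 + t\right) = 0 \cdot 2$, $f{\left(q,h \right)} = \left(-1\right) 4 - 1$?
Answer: $64$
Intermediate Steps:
$f{\left(q,h \right)} = -5$ ($f{\left(q,h \right)} = -4 - 1 = -5$)
$t = -7$ ($t = -7 + \frac{0 \cdot 2}{7} = -7 + \frac{1}{7} \cdot 0 = -7 + 0 = -7$)
$V{\left(C,Y \right)} = C - Y$ ($V{\left(C,Y \right)} = \left(6 - 6\right) + \left(C - Y\right) = 0 + \left(C - Y\right) = C - Y$)
$\left(f{\left(6,8 \right)} + V{\left(t,-4 \right)}\right)^{2} = \left(-5 - 3\right)^{2} = \left(-8\right)^{2} = 64$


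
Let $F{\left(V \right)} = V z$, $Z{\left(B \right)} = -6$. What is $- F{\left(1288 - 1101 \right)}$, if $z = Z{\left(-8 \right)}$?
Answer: $1122$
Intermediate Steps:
$z = -6$
$F{\left(V \right)} = - 6 V$ ($F{\left(V \right)} = V \left(-6\right) = - 6 V$)
$- F{\left(1288 - 1101 \right)} = - \left(-6\right) \left(1288 - 1101\right) = - \left(-6\right) 187 = \left(-1\right) \left(-1122\right) = 1122$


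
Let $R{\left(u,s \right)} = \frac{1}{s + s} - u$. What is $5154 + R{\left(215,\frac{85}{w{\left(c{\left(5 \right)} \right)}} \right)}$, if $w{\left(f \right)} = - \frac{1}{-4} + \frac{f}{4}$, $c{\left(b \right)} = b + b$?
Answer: $\frac{3358531}{680} \approx 4939.0$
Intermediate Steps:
$c{\left(b \right)} = 2 b$
$w{\left(f \right)} = \frac{1}{4} + \frac{f}{4}$ ($w{\left(f \right)} = \left(-1\right) \left(- \frac{1}{4}\right) + f \frac{1}{4} = \frac{1}{4} + \frac{f}{4}$)
$R{\left(u,s \right)} = \frac{1}{2 s} - u$
$5154 + R{\left(215,\frac{85}{w{\left(c{\left(5 \right)} \right)}} \right)} = 5154 + \left(\frac{1}{2 \frac{85}{\frac{1}{4} + \frac{2 \cdot 5}{4}}} - 215\right) = 5154 - \left(215 - \frac{1}{2 \frac{85}{\frac{1}{4} + \frac{1}{4} \cdot 10}}\right) = 5154 - \left(215 - \frac{1}{2 \frac{85}{\frac{1}{4} + \frac{5}{2}}}\right) = 5154 - \left(215 - \frac{1}{2 \frac{85}{\frac{11}{4}}}\right) = 5154 - \left(215 - \frac{1}{2 \cdot 85 \cdot \frac{4}{11}}\right) = 5154 - \left(215 - \frac{1}{2 \cdot \frac{340}{11}}\right) = 5154 + \left(\frac{1}{2} \cdot \frac{11}{340} - 215\right) = 5154 + \left(\frac{11}{680} - 215\right) = 5154 - \frac{146189}{680} = \frac{3358531}{680}$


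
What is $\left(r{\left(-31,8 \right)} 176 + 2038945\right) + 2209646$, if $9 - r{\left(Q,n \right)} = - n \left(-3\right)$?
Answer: $4245951$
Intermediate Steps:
$r{\left(Q,n \right)} = 9 - 3 n$ ($r{\left(Q,n \right)} = 9 - - n \left(-3\right) = 9 - 3 n$)
$\left(r{\left(-31,8 \right)} 176 + 2038945\right) + 2209646 = \left(\left(9 - 24\right) 176 + 2038945\right) + 2209646 = \left(\left(-15\right) 176 + 2038945\right) + 2209646 = \left(-2640 + 2038945\right) + 2209646 = 2036305 + 2209646 = 4245951$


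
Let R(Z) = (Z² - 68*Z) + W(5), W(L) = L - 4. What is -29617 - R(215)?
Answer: -61223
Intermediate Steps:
W(L) = -4 + L
R(Z) = 1 + Z² - 68*Z (R(Z) = (Z² - 68*Z) + (-4 + 5) = (Z² - 68*Z) + 1 = 1 + Z² - 68*Z)
-29617 - R(215) = -29617 - (1 + 215² - 68*215) = -29617 - (1 + 46225 - 14620) = -29617 - 1*31606 = -29617 - 31606 = -61223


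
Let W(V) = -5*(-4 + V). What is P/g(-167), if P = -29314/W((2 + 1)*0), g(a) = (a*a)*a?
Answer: 14657/46574630 ≈ 0.00031470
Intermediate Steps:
g(a) = a**3 (g(a) = a**2*a = a**3)
W(V) = 20 - 5*V
P = -14657/10 (P = -29314/(20 - 5*(2 + 1)*0) = -29314/(20 - 15*0) = -29314/(20 - 5*0) = -29314/(20 + 0) = -29314/20 = -29314*1/20 = -14657/10 ≈ -1465.7)
P/g(-167) = -14657/(10*((-167)**3)) = -14657/10/(-4657463) = -14657/10*(-1/4657463) = 14657/46574630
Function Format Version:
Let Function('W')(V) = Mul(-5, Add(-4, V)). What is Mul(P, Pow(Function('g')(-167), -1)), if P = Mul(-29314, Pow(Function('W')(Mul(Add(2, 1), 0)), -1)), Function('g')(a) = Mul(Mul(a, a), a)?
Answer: Rational(14657, 46574630) ≈ 0.00031470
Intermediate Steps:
Function('g')(a) = Pow(a, 3) (Function('g')(a) = Mul(Pow(a, 2), a) = Pow(a, 3))
Function('W')(V) = Add(20, Mul(-5, V))
P = Rational(-14657, 10) (P = Mul(-29314, Pow(Add(20, Mul(-5, Mul(Add(2, 1), 0))), -1)) = Mul(-29314, Pow(Add(20, Mul(-5, Mul(3, 0))), -1)) = Mul(-29314, Pow(Add(20, Mul(-5, 0)), -1)) = Mul(-29314, Pow(Add(20, 0), -1)) = Mul(-29314, Pow(20, -1)) = Mul(-29314, Rational(1, 20)) = Rational(-14657, 10) ≈ -1465.7)
Mul(P, Pow(Function('g')(-167), -1)) = Mul(Rational(-14657, 10), Pow(Pow(-167, 3), -1)) = Mul(Rational(-14657, 10), Pow(-4657463, -1)) = Mul(Rational(-14657, 10), Rational(-1, 4657463)) = Rational(14657, 46574630)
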